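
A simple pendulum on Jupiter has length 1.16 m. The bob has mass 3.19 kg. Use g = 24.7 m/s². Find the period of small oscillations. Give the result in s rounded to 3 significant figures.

T = 2π√(L/g) = 2π√(1.16/24.7) = 2π × 0.2167 = 1.36 s.

1.36 s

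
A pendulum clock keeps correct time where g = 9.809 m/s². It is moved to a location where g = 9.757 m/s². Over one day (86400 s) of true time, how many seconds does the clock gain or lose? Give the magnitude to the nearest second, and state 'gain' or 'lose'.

The clock's period scales as T ∝ 1/√g, so T'/T = √(9.809/9.757) = 1.00266.
In 86400 s of true time the clock registers 86400/1.00266 = 86170.7 s, so it loses 229 s.

lose 229 s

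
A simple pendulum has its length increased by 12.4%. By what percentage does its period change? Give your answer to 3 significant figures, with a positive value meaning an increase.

6.02%

T ∝ √L, so T'/T = √(1.124) = 1.060.
Percentage change in T = (1.060 − 1) × 100% = 6.02%.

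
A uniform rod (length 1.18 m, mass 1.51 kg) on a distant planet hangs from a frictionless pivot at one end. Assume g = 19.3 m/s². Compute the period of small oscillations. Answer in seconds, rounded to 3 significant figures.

1.27 s

For a physical pendulum T = 2π√(I/(mgd)), with d = 0.5900 m from pivot to centre of mass.
I_cm = mL²/12 = 1.51 × 1.18²/12 = 0.1752 kg·m²; I = I_cm + md² = 0.1752 + 1.51 × 0.5900² = 0.7008 kg·m².
T = 2π√(0.7008/(1.51 × 19.3 × 0.5900)) = 1.27 s.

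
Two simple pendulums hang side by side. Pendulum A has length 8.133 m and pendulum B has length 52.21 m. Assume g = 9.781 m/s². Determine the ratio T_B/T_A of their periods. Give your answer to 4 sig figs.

2.534

T ∝ √L, so T_B/T_A = √(L_B/L_A) = √(52.21/8.133) = 2.534.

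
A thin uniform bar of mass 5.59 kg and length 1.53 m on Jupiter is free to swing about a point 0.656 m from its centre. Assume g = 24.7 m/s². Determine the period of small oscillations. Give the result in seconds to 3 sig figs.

For a physical pendulum T = 2π√(I/(mgd)), with d = 0.6560 m from pivot to centre of mass.
I_cm = mL²/12 = 5.59 × 1.53²/12 = 1.090 kg·m²; I = I_cm + md² = 1.090 + 5.59 × 0.6560² = 3.496 kg·m².
T = 2π√(3.496/(5.59 × 24.7 × 0.6560)) = 1.23 s.

1.23 s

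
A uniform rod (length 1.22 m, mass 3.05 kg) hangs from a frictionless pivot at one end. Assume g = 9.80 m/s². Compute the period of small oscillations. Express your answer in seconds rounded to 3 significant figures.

For a physical pendulum T = 2π√(I/(mgd)), with d = 0.6100 m from pivot to centre of mass.
I_cm = mL²/12 = 3.05 × 1.22²/12 = 0.3783 kg·m²; I = I_cm + md² = 0.3783 + 3.05 × 0.6100² = 1.513 kg·m².
T = 2π√(1.513/(3.05 × 9.80 × 0.6100)) = 1.81 s.

1.81 s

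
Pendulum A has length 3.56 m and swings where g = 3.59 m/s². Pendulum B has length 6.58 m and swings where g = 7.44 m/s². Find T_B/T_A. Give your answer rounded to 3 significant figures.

0.944

T = 2π√(L/g), so T_B/T_A = √((L_B/g_B)/(L_A/g_A)) = √((6.58/7.44)/(3.56/3.59)) = 0.944.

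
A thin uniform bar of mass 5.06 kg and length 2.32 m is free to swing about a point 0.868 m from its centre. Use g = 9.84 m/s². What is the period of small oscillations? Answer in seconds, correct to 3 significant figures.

For a physical pendulum T = 2π√(I/(mgd)), with d = 0.8680 m from pivot to centre of mass.
I_cm = mL²/12 = 5.06 × 2.32²/12 = 2.270 kg·m²; I = I_cm + md² = 2.270 + 5.06 × 0.8680² = 6.082 kg·m².
T = 2π√(6.082/(5.06 × 9.84 × 0.8680)) = 2.36 s.

2.36 s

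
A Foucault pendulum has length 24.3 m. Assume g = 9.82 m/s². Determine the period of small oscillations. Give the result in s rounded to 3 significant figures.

T = 2π√(L/g) = 2π√(24.3/9.82) = 2π × 1.573 = 9.88 s.

9.88 s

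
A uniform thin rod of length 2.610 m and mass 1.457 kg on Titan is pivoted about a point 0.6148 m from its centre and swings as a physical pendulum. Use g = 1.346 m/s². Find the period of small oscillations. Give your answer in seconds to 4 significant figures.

6.717 s

For a physical pendulum T = 2π√(I/(mgd)), with d = 0.61480 m from pivot to centre of mass.
I_cm = mL²/12 = 1.457 × 2.610²/12 = 0.82710 kg·m²; I = I_cm + md² = 0.82710 + 1.457 × 0.61480² = 1.3778 kg·m².
T = 2π√(1.3778/(1.457 × 1.346 × 0.61480)) = 6.717 s.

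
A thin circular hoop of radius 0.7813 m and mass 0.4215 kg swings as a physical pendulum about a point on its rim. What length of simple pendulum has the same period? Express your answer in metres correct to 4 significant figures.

The equivalent simple-pendulum length is L_eq = I/(md), where I is about the pivot and d = 0.78130 m.
I_cm = mR² = 0.25730 kg·m², so I = I_cm + md² = 0.25730 + 0.25730 = 0.51459 kg·m².
L_eq = 0.51459/(0.4215 × 0.78130) = 1.563 m.

1.563 m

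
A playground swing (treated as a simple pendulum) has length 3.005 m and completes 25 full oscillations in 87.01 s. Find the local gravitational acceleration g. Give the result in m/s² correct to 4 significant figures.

T = 87.01/25 = 3.4804 s.
From T = 2π√(L/g), g = 4π²L/T² = 4π² × 3.005/3.4804² = 9.794 m/s².

9.794 m/s²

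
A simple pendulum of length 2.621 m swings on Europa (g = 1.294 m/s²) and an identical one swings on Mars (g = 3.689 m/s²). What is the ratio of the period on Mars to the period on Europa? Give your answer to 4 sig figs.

0.5923

T ∝ 1/√g, so T₂/T₁ = √(g₁/g₂) = √(1.294/3.689) = 0.5923.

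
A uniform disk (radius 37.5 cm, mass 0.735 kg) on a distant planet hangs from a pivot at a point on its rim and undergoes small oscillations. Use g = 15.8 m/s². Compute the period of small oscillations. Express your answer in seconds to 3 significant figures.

I_cm = ½mr² = 0.05168 kg·m². The pivot is at distance d = 0.375 m from the centre of mass.
By the parallel-axis theorem, I = I_cm + md² = 0.05168 + 0.1034 = 0.1550 kg·m².
T = 2π√(I/(mgd)) = 2π√(0.1550/(0.735 × 15.8 × 0.375)) = 1.19 s.

1.19 s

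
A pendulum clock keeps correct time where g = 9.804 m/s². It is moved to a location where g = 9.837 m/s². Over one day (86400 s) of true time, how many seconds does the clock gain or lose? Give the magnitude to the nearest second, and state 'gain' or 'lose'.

The clock's period scales as T ∝ 1/√g, so T'/T = √(9.804/9.837) = 0.998321.
In 86400 s of true time the clock registers 86400/0.998321 = 86545.3 s, so it gains 145 s.

gain 145 s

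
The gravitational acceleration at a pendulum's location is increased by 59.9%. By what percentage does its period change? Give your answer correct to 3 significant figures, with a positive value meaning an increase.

-20.9%

T ∝ 1/√g, so T'/T = 1/√(1.599) = 0.7908.
Percentage change in T = (0.7908 − 1) × 100% = -20.9%.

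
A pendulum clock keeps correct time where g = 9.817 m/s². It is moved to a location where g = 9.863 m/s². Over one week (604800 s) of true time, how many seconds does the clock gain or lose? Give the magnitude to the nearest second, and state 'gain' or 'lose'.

The clock's period scales as T ∝ 1/√g, so T'/T = √(9.817/9.863) = 0.997665.
In 604800 s of true time the clock registers 604800/0.997665 = 606215.3 s, so it gains 1415 s.

gain 1415 s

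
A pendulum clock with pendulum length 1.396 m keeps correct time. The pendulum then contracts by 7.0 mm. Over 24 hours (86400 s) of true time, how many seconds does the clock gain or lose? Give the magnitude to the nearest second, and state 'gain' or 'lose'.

gain 217 s

T ∝ √L, so T'/T = √(1.38900/1.396) = 0.997490.
In 86400 s of true time the clock registers 86400/0.997490 = 86617.4 s, so it gains 217 s.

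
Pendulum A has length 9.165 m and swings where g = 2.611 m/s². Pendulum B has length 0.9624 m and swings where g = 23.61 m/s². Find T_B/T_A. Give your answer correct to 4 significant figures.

0.1078

T = 2π√(L/g), so T_B/T_A = √((L_B/g_B)/(L_A/g_A)) = √((0.9624/23.61)/(9.165/2.611)) = 0.1078.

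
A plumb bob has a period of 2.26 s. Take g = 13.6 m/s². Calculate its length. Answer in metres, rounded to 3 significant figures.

1.76 m

From T = 2π√(L/g), L = gT²/(4π²) = 13.6 × 2.260²/(4π²) = 1.76 m.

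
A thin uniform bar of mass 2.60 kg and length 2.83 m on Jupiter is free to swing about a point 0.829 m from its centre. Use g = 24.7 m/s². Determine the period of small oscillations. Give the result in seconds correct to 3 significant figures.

1.62 s

For a physical pendulum T = 2π√(I/(mgd)), with d = 0.8290 m from pivot to centre of mass.
I_cm = mL²/12 = 2.60 × 2.83²/12 = 1.735 kg·m²; I = I_cm + md² = 1.735 + 2.60 × 0.8290² = 3.522 kg·m².
T = 2π√(3.522/(2.60 × 24.7 × 0.8290)) = 1.62 s.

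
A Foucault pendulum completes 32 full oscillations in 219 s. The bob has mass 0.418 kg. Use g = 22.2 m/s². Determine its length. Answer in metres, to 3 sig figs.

26.3 m

T = 219/32 = 6.844 s.
From T = 2π√(L/g), L = gT²/(4π²) = 22.2 × 6.844²/(4π²) = 26.3 m.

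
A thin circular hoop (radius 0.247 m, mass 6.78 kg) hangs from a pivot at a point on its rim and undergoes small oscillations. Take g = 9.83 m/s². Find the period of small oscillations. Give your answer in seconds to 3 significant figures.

1.41 s

I_cm = mr² = 0.4136 kg·m². The pivot is at distance d = 0.247 m from the centre of mass.
By the parallel-axis theorem, I = I_cm + md² = 0.4136 + 0.4136 = 0.8273 kg·m².
T = 2π√(I/(mgd)) = 2π√(0.8273/(6.78 × 9.83 × 0.247)) = 1.41 s.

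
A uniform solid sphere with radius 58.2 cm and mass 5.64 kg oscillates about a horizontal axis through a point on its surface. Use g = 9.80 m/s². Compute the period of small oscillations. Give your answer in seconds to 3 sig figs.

1.81 s

I_cm = (2/5)mr² = 0.7642 kg·m². The pivot is at distance d = 0.582 m from the centre of mass.
By the parallel-axis theorem, I = I_cm + md² = 0.7642 + 1.910 = 2.675 kg·m².
T = 2π√(I/(mgd)) = 2π√(2.675/(5.64 × 9.80 × 0.582)) = 1.81 s.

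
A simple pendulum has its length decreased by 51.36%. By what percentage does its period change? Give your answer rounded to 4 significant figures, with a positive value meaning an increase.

-30.26%

T ∝ √L, so T'/T = √(0.48640) = 0.69742.
Percentage change in T = (0.69742 − 1) × 100% = -30.26%.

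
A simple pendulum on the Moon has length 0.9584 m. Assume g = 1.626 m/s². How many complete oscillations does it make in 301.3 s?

62

T = 2π√(L/g) = 2π√(0.9584/1.626) = 4.8238 s.
Number of complete oscillations = ⌊301.3/4.8238⌋ = ⌊62.461⌋ = 62.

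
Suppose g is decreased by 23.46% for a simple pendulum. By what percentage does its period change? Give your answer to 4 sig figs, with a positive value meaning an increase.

14.30%

T ∝ 1/√g, so T'/T = 1/√(0.76540) = 1.1430.
Percentage change in T = (1.1430 − 1) × 100% = 14.30%.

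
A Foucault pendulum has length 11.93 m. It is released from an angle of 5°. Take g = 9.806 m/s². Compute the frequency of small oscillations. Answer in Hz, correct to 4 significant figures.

0.1443 Hz

T = 2π√(L/g) = 2π√(11.93/9.806) = 6.9303 s, so f = 1/T = 0.1443 Hz.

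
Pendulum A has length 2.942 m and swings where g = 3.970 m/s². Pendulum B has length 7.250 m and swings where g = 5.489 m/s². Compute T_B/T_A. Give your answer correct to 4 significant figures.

T = 2π√(L/g), so T_B/T_A = √((L_B/g_B)/(L_A/g_A)) = √((7.250/5.489)/(2.942/3.970)) = 1.335.

1.335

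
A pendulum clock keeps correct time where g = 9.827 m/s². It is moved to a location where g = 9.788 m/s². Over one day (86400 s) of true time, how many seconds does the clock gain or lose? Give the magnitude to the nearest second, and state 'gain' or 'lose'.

lose 172 s

The clock's period scales as T ∝ 1/√g, so T'/T = √(9.827/9.788) = 1.00199.
In 86400 s of true time the clock registers 86400/1.00199 = 86228.4 s, so it loses 172 s.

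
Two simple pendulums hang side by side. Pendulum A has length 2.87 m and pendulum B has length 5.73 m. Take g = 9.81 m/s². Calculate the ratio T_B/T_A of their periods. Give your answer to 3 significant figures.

1.41

T ∝ √L, so T_B/T_A = √(L_B/L_A) = √(5.73/2.87) = 1.41.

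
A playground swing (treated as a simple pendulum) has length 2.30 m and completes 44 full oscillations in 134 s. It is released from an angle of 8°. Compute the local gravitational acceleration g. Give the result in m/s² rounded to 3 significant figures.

T = 134/44 = 3.045 s.
From T = 2π√(L/g), g = 4π²L/T² = 4π² × 2.30/3.045² = 9.79 m/s².

9.79 m/s²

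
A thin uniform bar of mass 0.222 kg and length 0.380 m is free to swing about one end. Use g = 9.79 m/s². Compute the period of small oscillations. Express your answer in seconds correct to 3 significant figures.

1.01 s

For a physical pendulum T = 2π√(I/(mgd)), with d = 0.1900 m from pivot to centre of mass.
I_cm = mL²/12 = 0.222 × 0.380²/12 = 0.002671 kg·m²; I = I_cm + md² = 0.002671 + 0.222 × 0.1900² = 0.01069 kg·m².
T = 2π√(0.01069/(0.222 × 9.79 × 0.1900)) = 1.01 s.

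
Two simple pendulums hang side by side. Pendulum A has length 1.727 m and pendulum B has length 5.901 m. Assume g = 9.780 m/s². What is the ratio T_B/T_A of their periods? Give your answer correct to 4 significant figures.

1.848

T ∝ √L, so T_B/T_A = √(L_B/L_A) = √(5.901/1.727) = 1.848.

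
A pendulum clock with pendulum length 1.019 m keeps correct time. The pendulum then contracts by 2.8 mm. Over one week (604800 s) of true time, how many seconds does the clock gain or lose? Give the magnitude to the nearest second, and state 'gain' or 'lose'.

T ∝ √L, so T'/T = √(1.01620/1.019) = 0.998625.
In 604800 s of true time the clock registers 604800/0.998625 = 605632.6 s, so it gains 833 s.

gain 833 s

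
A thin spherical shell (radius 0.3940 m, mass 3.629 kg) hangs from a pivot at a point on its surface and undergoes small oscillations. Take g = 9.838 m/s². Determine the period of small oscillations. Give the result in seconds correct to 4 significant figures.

I_cm = (2/3)mr² = 0.37557 kg·m². The pivot is at distance d = 0.3940 m from the centre of mass.
By the parallel-axis theorem, I = I_cm + md² = 0.37557 + 0.56335 = 0.93892 kg·m².
T = 2π√(I/(mgd)) = 2π√(0.93892/(3.629 × 9.838 × 0.3940)) = 1.623 s.

1.623 s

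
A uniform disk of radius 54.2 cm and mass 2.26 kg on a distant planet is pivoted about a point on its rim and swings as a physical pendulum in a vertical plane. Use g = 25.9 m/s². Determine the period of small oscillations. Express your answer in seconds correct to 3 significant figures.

1.11 s

I_cm = ½mr² = 0.3320 kg·m². The pivot is at distance d = 0.542 m from the centre of mass.
By the parallel-axis theorem, I = I_cm + md² = 0.3320 + 0.6639 = 0.9959 kg·m².
T = 2π√(I/(mgd)) = 2π√(0.9959/(2.26 × 25.9 × 0.542)) = 1.11 s.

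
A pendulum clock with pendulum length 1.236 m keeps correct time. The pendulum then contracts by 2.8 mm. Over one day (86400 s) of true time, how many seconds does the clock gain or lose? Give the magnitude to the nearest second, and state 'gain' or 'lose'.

T ∝ √L, so T'/T = √(1.23320/1.236) = 0.998867.
In 86400 s of true time the clock registers 86400/0.998867 = 86498.0 s, so it gains 98 s.

gain 98 s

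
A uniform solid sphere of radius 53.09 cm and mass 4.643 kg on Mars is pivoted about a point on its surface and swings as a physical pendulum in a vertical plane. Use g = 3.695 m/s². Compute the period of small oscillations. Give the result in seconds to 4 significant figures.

I_cm = (2/5)mr² = 0.52346 kg·m². The pivot is at distance d = 0.5309 m from the centre of mass.
By the parallel-axis theorem, I = I_cm + md² = 0.52346 + 1.3087 = 1.8321 kg·m².
T = 2π√(I/(mgd)) = 2π√(1.8321/(4.643 × 3.695 × 0.5309)) = 2.818 s.

2.818 s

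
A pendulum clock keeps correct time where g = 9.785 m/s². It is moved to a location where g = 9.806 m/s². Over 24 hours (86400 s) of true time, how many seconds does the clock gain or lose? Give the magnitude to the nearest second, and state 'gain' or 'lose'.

The clock's period scales as T ∝ 1/√g, so T'/T = √(9.785/9.806) = 0.998929.
In 86400 s of true time the clock registers 86400/0.998929 = 86492.7 s, so it gains 93 s.

gain 93 s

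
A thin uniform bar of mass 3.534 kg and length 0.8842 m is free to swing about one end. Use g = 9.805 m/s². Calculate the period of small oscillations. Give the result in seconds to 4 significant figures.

For a physical pendulum T = 2π√(I/(mgd)), with d = 0.44210 m from pivot to centre of mass.
I_cm = mL²/12 = 3.534 × 0.8842²/12 = 0.23024 kg·m²; I = I_cm + md² = 0.23024 + 3.534 × 0.44210² = 0.92097 kg·m².
T = 2π√(0.92097/(3.534 × 9.805 × 0.44210)) = 1.541 s.

1.541 s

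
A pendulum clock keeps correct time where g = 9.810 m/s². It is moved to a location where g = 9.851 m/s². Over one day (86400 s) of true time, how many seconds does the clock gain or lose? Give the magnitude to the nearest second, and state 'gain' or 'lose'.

gain 180 s

The clock's period scales as T ∝ 1/√g, so T'/T = √(9.810/9.851) = 0.997917.
In 86400 s of true time the clock registers 86400/0.997917 = 86580.4 s, so it gains 180 s.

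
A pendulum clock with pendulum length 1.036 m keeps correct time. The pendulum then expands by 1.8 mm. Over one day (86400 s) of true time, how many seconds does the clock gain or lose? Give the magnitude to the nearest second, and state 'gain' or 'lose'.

T ∝ √L, so T'/T = √(1.03780/1.036) = 1.00087.
In 86400 s of true time the clock registers 86400/1.00087 = 86325.0 s, so it loses 75 s.

lose 75 s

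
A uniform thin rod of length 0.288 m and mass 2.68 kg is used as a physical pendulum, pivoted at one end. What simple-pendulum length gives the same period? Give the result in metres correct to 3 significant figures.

The equivalent simple-pendulum length is L_eq = I/(md), where I is about the pivot and d = 0.1440 m.
I_cm = (1/12)mL² = 0.01852 kg·m², so I = I_cm + md² = 0.01852 + 0.05557 = 0.07410 kg·m².
L_eq = 0.07410/(2.68 × 0.1440) = 0.192 m.

0.192 m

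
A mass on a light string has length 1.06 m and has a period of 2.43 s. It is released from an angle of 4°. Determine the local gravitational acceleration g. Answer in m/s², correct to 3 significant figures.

From T = 2π√(L/g), g = 4π²L/T² = 4π² × 1.06/2.430² = 7.09 m/s².

7.09 m/s²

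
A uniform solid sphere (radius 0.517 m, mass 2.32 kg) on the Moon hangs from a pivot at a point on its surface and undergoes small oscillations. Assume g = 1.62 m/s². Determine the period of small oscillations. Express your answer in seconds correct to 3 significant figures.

4.20 s

I_cm = (2/5)mr² = 0.2480 kg·m². The pivot is at distance d = 0.517 m from the centre of mass.
By the parallel-axis theorem, I = I_cm + md² = 0.2480 + 0.6201 = 0.8682 kg·m².
T = 2π√(I/(mgd)) = 2π√(0.8682/(2.32 × 1.62 × 0.517)) = 4.20 s.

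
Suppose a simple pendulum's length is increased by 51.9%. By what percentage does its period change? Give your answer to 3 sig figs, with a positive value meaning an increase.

T ∝ √L, so T'/T = √(1.519) = 1.232.
Percentage change in T = (1.232 − 1) × 100% = 23.2%.

23.2%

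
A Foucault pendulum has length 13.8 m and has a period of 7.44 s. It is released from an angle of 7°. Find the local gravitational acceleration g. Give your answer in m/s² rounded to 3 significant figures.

From T = 2π√(L/g), g = 4π²L/T² = 4π² × 13.8/7.440² = 9.84 m/s².

9.84 m/s²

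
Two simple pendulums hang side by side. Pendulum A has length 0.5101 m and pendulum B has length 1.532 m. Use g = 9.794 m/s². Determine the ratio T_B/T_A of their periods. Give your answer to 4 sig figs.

T ∝ √L, so T_B/T_A = √(L_B/L_A) = √(1.532/0.5101) = 1.733.

1.733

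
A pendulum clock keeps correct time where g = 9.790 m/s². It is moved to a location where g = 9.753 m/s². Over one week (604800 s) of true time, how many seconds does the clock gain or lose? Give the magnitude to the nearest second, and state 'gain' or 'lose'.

The clock's period scales as T ∝ 1/√g, so T'/T = √(9.790/9.753) = 1.00190.
In 604800 s of true time the clock registers 604800/1.00190 = 603656.0 s, so it loses 1144 s.

lose 1144 s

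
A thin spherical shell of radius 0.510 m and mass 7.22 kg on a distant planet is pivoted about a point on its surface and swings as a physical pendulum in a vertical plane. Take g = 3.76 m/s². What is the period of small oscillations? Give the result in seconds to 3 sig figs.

I_cm = (2/3)mr² = 1.252 kg·m². The pivot is at distance d = 0.510 m from the centre of mass.
By the parallel-axis theorem, I = I_cm + md² = 1.252 + 1.878 = 3.130 kg·m².
T = 2π√(I/(mgd)) = 2π√(3.130/(7.22 × 3.76 × 0.510)) = 2.99 s.

2.99 s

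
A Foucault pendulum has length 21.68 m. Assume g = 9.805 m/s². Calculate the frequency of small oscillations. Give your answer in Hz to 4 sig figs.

T = 2π√(L/g) = 2π√(21.68/9.805) = 9.3430 s, so f = 1/T = 0.1070 Hz.

0.1070 Hz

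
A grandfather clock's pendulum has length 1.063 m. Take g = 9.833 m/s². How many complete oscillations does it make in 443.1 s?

214

T = 2π√(L/g) = 2π√(1.063/9.833) = 2.0659 s.
Number of complete oscillations = ⌊443.1/2.0659⌋ = ⌊214.49⌋ = 214.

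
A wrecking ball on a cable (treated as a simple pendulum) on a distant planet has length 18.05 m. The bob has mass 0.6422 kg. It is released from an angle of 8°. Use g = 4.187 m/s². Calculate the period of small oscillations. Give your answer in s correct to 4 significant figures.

T = 2π√(L/g) = 2π√(18.05/4.187) = 2π × 2.0763 = 13.05 s.

13.05 s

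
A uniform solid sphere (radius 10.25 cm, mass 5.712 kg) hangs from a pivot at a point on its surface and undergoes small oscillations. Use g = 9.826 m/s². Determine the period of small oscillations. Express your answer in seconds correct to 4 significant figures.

I_cm = (2/5)mr² = 0.024005 kg·m². The pivot is at distance d = 0.1025 m from the centre of mass.
By the parallel-axis theorem, I = I_cm + md² = 0.024005 + 0.060012 = 0.084016 kg·m².
T = 2π√(I/(mgd)) = 2π√(0.084016/(5.712 × 9.826 × 0.1025)) = 0.7593 s.

0.7593 s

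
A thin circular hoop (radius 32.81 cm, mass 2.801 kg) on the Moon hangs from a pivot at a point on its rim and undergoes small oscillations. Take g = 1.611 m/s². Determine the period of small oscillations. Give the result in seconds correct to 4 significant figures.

4.010 s

I_cm = mr² = 0.30153 kg·m². The pivot is at distance d = 0.3281 m from the centre of mass.
By the parallel-axis theorem, I = I_cm + md² = 0.30153 + 0.30153 = 0.60305 kg·m².
T = 2π√(I/(mgd)) = 2π√(0.60305/(2.801 × 1.611 × 0.3281)) = 4.010 s.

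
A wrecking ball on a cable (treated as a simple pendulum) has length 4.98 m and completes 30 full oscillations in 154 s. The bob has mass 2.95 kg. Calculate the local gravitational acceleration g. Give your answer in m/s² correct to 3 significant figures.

7.46 m/s²

T = 154/30 = 5.133 s.
From T = 2π√(L/g), g = 4π²L/T² = 4π² × 4.98/5.133² = 7.46 m/s².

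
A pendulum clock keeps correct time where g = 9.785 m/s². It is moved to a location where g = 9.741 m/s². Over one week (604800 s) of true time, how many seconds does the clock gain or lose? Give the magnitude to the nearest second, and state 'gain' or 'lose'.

The clock's period scales as T ∝ 1/√g, so T'/T = √(9.785/9.741) = 1.00226.
In 604800 s of true time the clock registers 604800/1.00226 = 603438.7 s, so it loses 1361 s.

lose 1361 s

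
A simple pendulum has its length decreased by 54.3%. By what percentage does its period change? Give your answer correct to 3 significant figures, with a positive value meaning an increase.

-32.4%

T ∝ √L, so T'/T = √(0.4570) = 0.6760.
Percentage change in T = (0.6760 − 1) × 100% = -32.4%.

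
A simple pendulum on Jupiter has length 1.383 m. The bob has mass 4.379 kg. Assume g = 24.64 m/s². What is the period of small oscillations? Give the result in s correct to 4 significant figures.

T = 2π√(L/g) = 2π√(1.383/24.64) = 2π × 0.23691 = 1.489 s.

1.489 s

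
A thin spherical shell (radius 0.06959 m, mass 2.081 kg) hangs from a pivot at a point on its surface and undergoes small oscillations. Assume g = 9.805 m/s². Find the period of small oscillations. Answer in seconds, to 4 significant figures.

I_cm = (2/3)mr² = 0.0067185 kg·m². The pivot is at distance d = 0.06959 m from the centre of mass.
By the parallel-axis theorem, I = I_cm + md² = 0.0067185 + 0.010078 = 0.016796 kg·m².
T = 2π√(I/(mgd)) = 2π√(0.016796/(2.081 × 9.805 × 0.06959)) = 0.6834 s.

0.6834 s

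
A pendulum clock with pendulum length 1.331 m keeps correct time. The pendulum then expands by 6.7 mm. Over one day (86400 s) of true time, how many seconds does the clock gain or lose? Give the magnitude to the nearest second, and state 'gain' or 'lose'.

T ∝ √L, so T'/T = √(1.33770/1.331) = 1.00251.
In 86400 s of true time the clock registers 86400/1.00251 = 86183.4 s, so it loses 217 s.

lose 217 s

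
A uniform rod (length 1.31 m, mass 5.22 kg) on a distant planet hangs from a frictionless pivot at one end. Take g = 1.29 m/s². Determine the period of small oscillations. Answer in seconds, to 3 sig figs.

For a physical pendulum T = 2π√(I/(mgd)), with d = 0.6550 m from pivot to centre of mass.
I_cm = mL²/12 = 5.22 × 1.31²/12 = 0.7465 kg·m²; I = I_cm + md² = 0.7465 + 5.22 × 0.6550² = 2.986 kg·m².
T = 2π√(2.986/(5.22 × 1.29 × 0.6550)) = 5.17 s.

5.17 s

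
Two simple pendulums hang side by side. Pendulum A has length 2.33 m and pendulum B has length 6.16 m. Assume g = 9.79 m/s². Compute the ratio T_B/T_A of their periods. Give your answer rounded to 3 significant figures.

1.63

T ∝ √L, so T_B/T_A = √(L_B/L_A) = √(6.16/2.33) = 1.63.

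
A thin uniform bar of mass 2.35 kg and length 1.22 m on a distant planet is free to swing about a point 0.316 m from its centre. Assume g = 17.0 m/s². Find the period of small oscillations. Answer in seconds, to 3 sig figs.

1.28 s

For a physical pendulum T = 2π√(I/(mgd)), with d = 0.3160 m from pivot to centre of mass.
I_cm = mL²/12 = 2.35 × 1.22²/12 = 0.2915 kg·m²; I = I_cm + md² = 0.2915 + 2.35 × 0.3160² = 0.5261 kg·m².
T = 2π√(0.5261/(2.35 × 17.0 × 0.3160)) = 1.28 s.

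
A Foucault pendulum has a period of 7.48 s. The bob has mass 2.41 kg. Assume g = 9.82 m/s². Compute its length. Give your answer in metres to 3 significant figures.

From T = 2π√(L/g), L = gT²/(4π²) = 9.82 × 7.480²/(4π²) = 13.9 m.

13.9 m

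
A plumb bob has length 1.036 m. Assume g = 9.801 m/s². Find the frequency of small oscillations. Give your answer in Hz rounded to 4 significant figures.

T = 2π√(L/g) = 2π√(1.036/9.801) = 2.0428 s, so f = 1/T = 0.4895 Hz.

0.4895 Hz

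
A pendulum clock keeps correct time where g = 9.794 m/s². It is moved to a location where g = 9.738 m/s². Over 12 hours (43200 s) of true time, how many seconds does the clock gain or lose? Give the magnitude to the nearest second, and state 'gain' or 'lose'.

The clock's period scales as T ∝ 1/√g, so T'/T = √(9.794/9.738) = 1.00287.
In 43200 s of true time the clock registers 43200/1.00287 = 43076.3 s, so it loses 124 s.

lose 124 s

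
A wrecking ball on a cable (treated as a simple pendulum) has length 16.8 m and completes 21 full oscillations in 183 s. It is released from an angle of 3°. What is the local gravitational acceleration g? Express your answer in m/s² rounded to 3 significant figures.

8.73 m/s²

T = 183/21 = 8.714 s.
From T = 2π√(L/g), g = 4π²L/T² = 4π² × 16.8/8.714² = 8.73 m/s².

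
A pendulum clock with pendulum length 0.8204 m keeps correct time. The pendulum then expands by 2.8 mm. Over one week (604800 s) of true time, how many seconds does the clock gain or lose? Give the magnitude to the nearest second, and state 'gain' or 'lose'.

T ∝ √L, so T'/T = √(0.82320/0.8204) = 1.00171.
In 604800 s of true time the clock registers 604800/1.00171 = 603770.6 s, so it loses 1029 s.

lose 1029 s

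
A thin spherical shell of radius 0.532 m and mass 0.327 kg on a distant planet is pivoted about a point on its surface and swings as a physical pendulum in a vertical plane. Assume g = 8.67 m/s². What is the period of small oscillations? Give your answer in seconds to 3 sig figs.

I_cm = (2/3)mr² = 0.06170 kg·m². The pivot is at distance d = 0.532 m from the centre of mass.
By the parallel-axis theorem, I = I_cm + md² = 0.06170 + 0.09255 = 0.1542 kg·m².
T = 2π√(I/(mgd)) = 2π√(0.1542/(0.327 × 8.67 × 0.532)) = 2.01 s.

2.01 s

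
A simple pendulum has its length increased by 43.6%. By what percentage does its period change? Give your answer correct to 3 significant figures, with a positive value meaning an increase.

T ∝ √L, so T'/T = √(1.436) = 1.198.
Percentage change in T = (1.198 − 1) × 100% = 19.8%.

19.8%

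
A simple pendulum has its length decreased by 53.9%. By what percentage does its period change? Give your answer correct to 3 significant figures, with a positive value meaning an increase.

-32.1%

T ∝ √L, so T'/T = √(0.4610) = 0.6790.
Percentage change in T = (0.6790 − 1) × 100% = -32.1%.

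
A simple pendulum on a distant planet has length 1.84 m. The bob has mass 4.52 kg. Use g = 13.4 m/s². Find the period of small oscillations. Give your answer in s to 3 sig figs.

2.33 s

T = 2π√(L/g) = 2π√(1.84/13.4) = 2π × 0.3706 = 2.33 s.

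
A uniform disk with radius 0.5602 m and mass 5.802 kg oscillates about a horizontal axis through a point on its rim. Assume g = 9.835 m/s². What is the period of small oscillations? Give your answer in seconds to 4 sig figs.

I_cm = ½mr² = 0.91040 kg·m². The pivot is at distance d = 0.5602 m from the centre of mass.
By the parallel-axis theorem, I = I_cm + md² = 0.91040 + 1.8208 = 2.7312 kg·m².
T = 2π√(I/(mgd)) = 2π√(2.7312/(5.802 × 9.835 × 0.5602)) = 1.837 s.

1.837 s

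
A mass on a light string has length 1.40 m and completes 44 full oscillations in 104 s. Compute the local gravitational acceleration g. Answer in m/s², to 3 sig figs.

9.89 m/s²

T = 104/44 = 2.364 s.
From T = 2π√(L/g), g = 4π²L/T² = 4π² × 1.40/2.364² = 9.89 m/s².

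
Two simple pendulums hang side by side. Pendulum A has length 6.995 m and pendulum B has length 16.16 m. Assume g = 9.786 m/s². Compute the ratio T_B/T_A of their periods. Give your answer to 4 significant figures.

1.520

T ∝ √L, so T_B/T_A = √(L_B/L_A) = √(16.16/6.995) = 1.520.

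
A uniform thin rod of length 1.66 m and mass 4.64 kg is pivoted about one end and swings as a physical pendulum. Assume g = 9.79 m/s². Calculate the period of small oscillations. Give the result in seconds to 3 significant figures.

2.11 s

For a physical pendulum T = 2π√(I/(mgd)), with d = 0.8300 m from pivot to centre of mass.
I_cm = mL²/12 = 4.64 × 1.66²/12 = 1.065 kg·m²; I = I_cm + md² = 1.065 + 4.64 × 0.8300² = 4.262 kg·m².
T = 2π√(4.262/(4.64 × 9.79 × 0.8300)) = 2.11 s.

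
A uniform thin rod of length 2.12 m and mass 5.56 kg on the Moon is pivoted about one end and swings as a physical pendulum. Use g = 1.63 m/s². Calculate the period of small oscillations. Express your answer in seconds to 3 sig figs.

5.85 s

For a physical pendulum T = 2π√(I/(mgd)), with d = 1.060 m from pivot to centre of mass.
I_cm = mL²/12 = 5.56 × 2.12²/12 = 2.082 kg·m²; I = I_cm + md² = 2.082 + 5.56 × 1.060² = 8.330 kg·m².
T = 2π√(8.330/(5.56 × 1.63 × 1.060)) = 5.85 s.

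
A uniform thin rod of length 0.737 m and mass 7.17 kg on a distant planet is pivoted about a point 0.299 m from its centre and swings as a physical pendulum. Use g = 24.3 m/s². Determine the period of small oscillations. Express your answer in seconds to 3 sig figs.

0.855 s

For a physical pendulum T = 2π√(I/(mgd)), with d = 0.2990 m from pivot to centre of mass.
I_cm = mL²/12 = 7.17 × 0.737²/12 = 0.3245 kg·m²; I = I_cm + md² = 0.3245 + 7.17 × 0.2990² = 0.9655 kg·m².
T = 2π√(0.9655/(7.17 × 24.3 × 0.2990)) = 0.855 s.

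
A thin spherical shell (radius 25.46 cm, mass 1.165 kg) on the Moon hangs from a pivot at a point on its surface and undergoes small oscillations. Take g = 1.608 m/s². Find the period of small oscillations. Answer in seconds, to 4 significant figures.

3.228 s

I_cm = (2/3)mr² = 0.050344 kg·m². The pivot is at distance d = 0.2546 m from the centre of mass.
By the parallel-axis theorem, I = I_cm + md² = 0.050344 + 0.075517 = 0.12586 kg·m².
T = 2π√(I/(mgd)) = 2π√(0.12586/(1.165 × 1.608 × 0.2546)) = 3.228 s.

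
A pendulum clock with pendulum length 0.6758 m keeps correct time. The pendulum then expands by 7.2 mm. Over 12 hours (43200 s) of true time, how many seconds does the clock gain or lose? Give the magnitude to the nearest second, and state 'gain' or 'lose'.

lose 228 s

T ∝ √L, so T'/T = √(0.68300/0.6758) = 1.00531.
In 43200 s of true time the clock registers 43200/1.00531 = 42971.7 s, so it loses 228 s.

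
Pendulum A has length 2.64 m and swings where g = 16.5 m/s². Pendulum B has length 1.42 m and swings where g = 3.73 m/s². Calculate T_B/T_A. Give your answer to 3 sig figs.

T = 2π√(L/g), so T_B/T_A = √((L_B/g_B)/(L_A/g_A)) = √((1.42/3.73)/(2.64/16.5)) = 1.54.

1.54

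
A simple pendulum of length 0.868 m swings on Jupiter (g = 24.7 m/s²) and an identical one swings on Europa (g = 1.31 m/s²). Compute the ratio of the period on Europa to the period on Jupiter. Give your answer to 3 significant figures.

T ∝ 1/√g, so T₂/T₁ = √(g₁/g₂) = √(24.7/1.31) = 4.34.

4.34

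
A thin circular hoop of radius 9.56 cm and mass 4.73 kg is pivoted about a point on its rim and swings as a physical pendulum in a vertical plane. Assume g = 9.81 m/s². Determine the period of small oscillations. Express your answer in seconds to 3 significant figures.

0.877 s

I_cm = mr² = 0.04323 kg·m². The pivot is at distance d = 0.0956 m from the centre of mass.
By the parallel-axis theorem, I = I_cm + md² = 0.04323 + 0.04323 = 0.08646 kg·m².
T = 2π√(I/(mgd)) = 2π√(0.08646/(4.73 × 9.81 × 0.0956)) = 0.877 s.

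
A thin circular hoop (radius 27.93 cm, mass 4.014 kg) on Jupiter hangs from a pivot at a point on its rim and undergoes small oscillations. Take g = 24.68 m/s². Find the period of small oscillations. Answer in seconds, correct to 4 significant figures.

0.9453 s

I_cm = mr² = 0.31313 kg·m². The pivot is at distance d = 0.2793 m from the centre of mass.
By the parallel-axis theorem, I = I_cm + md² = 0.31313 + 0.31313 = 0.62625 kg·m².
T = 2π√(I/(mgd)) = 2π√(0.62625/(4.014 × 24.68 × 0.2793)) = 0.9453 s.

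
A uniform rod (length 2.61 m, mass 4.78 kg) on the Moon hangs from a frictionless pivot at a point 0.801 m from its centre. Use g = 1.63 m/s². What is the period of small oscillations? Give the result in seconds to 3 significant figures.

6.05 s

For a physical pendulum T = 2π√(I/(mgd)), with d = 0.8010 m from pivot to centre of mass.
I_cm = mL²/12 = 4.78 × 2.61²/12 = 2.713 kg·m²; I = I_cm + md² = 2.713 + 4.78 × 0.8010² = 5.780 kg·m².
T = 2π√(5.780/(4.78 × 1.63 × 0.8010)) = 6.05 s.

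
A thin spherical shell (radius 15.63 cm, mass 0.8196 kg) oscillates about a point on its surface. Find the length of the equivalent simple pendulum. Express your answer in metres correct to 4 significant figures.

The equivalent simple-pendulum length is L_eq = I/(md), where I is about the pivot and d = 0.15630 m.
I_cm = (2/3)mR² = 0.013348 kg·m², so I = I_cm + md² = 0.013348 + 0.020023 = 0.033371 kg·m².
L_eq = 0.033371/(0.8196 × 0.15630) = 0.2605 m.

0.2605 m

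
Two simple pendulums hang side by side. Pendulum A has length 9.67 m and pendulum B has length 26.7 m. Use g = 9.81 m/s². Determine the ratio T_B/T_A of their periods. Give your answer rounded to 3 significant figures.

T ∝ √L, so T_B/T_A = √(L_B/L_A) = √(26.7/9.67) = 1.66.

1.66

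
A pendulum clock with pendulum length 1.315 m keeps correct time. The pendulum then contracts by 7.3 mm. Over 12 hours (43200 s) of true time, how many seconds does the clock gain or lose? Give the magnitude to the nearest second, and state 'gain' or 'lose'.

gain 120 s

T ∝ √L, so T'/T = √(1.30770/1.315) = 0.997220.
In 43200 s of true time the clock registers 43200/0.997220 = 43320.4 s, so it gains 120 s.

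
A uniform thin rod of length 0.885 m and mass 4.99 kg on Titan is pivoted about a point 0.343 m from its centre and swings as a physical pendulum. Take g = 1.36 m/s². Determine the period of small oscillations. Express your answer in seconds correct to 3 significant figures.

3.93 s

For a physical pendulum T = 2π√(I/(mgd)), with d = 0.3430 m from pivot to centre of mass.
I_cm = mL²/12 = 4.99 × 0.885²/12 = 0.3257 kg·m²; I = I_cm + md² = 0.3257 + 4.99 × 0.3430² = 0.9128 kg·m².
T = 2π√(0.9128/(4.99 × 1.36 × 0.3430)) = 3.93 s.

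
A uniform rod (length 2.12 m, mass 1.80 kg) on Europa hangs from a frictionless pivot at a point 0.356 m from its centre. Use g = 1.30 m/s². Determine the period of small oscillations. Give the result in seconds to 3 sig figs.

For a physical pendulum T = 2π√(I/(mgd)), with d = 0.3560 m from pivot to centre of mass.
I_cm = mL²/12 = 1.80 × 2.12²/12 = 0.6742 kg·m²; I = I_cm + md² = 0.6742 + 1.80 × 0.3560² = 0.9023 kg·m².
T = 2π√(0.9023/(1.80 × 1.30 × 0.3560)) = 6.54 s.

6.54 s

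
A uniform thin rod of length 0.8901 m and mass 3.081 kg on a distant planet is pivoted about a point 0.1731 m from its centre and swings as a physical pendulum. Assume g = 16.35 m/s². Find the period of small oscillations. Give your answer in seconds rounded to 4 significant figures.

1.157 s

For a physical pendulum T = 2π√(I/(mgd)), with d = 0.17310 m from pivot to centre of mass.
I_cm = mL²/12 = 3.081 × 0.8901²/12 = 0.20342 kg·m²; I = I_cm + md² = 0.20342 + 3.081 × 0.17310² = 0.29574 kg·m².
T = 2π√(0.29574/(3.081 × 16.35 × 0.17310)) = 1.157 s.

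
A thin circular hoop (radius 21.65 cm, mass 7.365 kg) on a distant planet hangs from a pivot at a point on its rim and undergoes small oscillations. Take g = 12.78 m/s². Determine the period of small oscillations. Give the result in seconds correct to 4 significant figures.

I_cm = mr² = 0.34521 kg·m². The pivot is at distance d = 0.2165 m from the centre of mass.
By the parallel-axis theorem, I = I_cm + md² = 0.34521 + 0.34521 = 0.69043 kg·m².
T = 2π√(I/(mgd)) = 2π√(0.69043/(7.365 × 12.78 × 0.2165)) = 1.157 s.

1.157 s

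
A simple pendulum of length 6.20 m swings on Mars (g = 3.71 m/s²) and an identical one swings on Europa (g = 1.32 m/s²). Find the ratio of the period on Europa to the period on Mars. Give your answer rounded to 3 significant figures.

1.68

T ∝ 1/√g, so T₂/T₁ = √(g₁/g₂) = √(3.71/1.32) = 1.68.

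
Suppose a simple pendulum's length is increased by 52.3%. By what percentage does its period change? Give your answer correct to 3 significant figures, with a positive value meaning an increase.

T ∝ √L, so T'/T = √(1.523) = 1.234.
Percentage change in T = (1.234 − 1) × 100% = 23.4%.

23.4%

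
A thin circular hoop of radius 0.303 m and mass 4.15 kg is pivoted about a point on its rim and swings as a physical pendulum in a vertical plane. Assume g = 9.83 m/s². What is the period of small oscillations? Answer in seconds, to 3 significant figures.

I_cm = mr² = 0.3810 kg·m². The pivot is at distance d = 0.303 m from the centre of mass.
By the parallel-axis theorem, I = I_cm + md² = 0.3810 + 0.3810 = 0.7620 kg·m².
T = 2π√(I/(mgd)) = 2π√(0.7620/(4.15 × 9.83 × 0.303)) = 1.56 s.

1.56 s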